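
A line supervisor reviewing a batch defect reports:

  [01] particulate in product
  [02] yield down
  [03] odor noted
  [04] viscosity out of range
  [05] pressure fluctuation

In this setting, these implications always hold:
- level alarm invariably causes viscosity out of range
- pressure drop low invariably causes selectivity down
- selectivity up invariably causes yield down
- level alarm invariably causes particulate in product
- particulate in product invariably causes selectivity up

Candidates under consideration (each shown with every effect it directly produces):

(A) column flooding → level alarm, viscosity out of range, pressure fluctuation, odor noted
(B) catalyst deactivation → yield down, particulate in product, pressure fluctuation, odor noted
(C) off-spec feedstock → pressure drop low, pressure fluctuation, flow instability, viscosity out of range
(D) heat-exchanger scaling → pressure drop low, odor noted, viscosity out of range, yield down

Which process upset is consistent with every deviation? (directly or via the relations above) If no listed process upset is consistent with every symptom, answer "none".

A

For each candidate, compare predicted effects to what was observed:
(A) column flooding — accounts for every observation (particulate in product via level alarm → particulate in product)
(B) catalyst deactivation — does not account for viscosity out of range
(C) off-spec feedstock — particulate in product ✗; yield down ✗; odor noted ✗; viscosity out of range ✓; pressure fluctuation ✓
(D) heat-exchanger scaling — particulate in product ✗; yield down ✓; odor noted ✓; viscosity out of range ✓; pressure fluctuation ✗
(A) is the only candidate with no mismatches.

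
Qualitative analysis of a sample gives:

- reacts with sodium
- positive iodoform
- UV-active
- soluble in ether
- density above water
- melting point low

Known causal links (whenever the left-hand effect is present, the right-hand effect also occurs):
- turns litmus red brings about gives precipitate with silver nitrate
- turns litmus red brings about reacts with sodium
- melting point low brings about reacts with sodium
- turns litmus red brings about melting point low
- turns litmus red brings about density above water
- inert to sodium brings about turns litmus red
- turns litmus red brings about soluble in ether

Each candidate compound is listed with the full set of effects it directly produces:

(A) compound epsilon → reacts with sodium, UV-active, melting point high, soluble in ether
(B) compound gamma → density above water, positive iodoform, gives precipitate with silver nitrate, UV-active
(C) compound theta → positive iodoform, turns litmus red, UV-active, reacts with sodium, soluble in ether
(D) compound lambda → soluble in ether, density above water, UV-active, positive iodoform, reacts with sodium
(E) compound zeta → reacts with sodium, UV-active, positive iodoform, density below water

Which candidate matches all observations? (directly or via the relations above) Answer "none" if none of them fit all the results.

C

Testing each hypothesis:
(A) compound epsilon — fails on positive iodoform, density above water, melting point low (predicts melting point high, not melting point low)
(B) compound gamma — does not account for reacts with sodium, soluble in ether, melting point low
(C) compound theta — accounts for every observation (density above water by turns litmus red → density above water)
(D) compound lambda — reacts with sodium yes; positive iodoform yes; UV-active yes; soluble in ether yes; density above water yes; melting point low NO
(E) compound zeta — fails on soluble in ether, density above water, melting point low (predicts density below water, not density above water)
(C) alone accounts for all the evidence.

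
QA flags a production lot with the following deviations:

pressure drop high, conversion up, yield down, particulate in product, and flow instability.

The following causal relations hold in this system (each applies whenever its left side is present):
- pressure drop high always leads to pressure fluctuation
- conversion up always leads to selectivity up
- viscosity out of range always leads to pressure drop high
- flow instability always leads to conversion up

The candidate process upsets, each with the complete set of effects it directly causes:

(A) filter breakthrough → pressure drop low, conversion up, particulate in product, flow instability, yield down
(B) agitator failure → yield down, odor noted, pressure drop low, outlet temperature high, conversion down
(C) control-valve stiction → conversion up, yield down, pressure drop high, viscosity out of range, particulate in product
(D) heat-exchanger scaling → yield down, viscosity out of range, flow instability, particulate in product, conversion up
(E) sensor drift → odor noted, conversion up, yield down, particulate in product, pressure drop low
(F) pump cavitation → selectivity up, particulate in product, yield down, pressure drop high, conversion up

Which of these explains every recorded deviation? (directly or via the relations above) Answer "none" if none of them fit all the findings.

D

Per-candidate check:
(A) filter breakthrough — pressure drop high ✗; conversion up ✓; yield down ✓; particulate in product ✓; flow instability ✓
(B) agitator failure — pressure drop high ✗; conversion up ✗; yield down ✓; particulate in product ✗; flow instability ✗
(C) control-valve stiction — pressure drop high ✓; conversion up ✓; yield down ✓; particulate in product ✓; flow instability ✗
(D) heat-exchanger scaling — pressure drop high ✓ (through viscosity out of range → pressure drop high); conversion up ✓; yield down ✓; particulate in product ✓; flow instability ✓
(E) sensor drift — pressure drop high ✗; conversion up ✓; yield down ✓; particulate in product ✓; flow instability ✗
(F) pump cavitation — pressure drop high ✓; conversion up ✓; yield down ✓; particulate in product ✓; flow instability ✗
Only (D) is consistent with every observation.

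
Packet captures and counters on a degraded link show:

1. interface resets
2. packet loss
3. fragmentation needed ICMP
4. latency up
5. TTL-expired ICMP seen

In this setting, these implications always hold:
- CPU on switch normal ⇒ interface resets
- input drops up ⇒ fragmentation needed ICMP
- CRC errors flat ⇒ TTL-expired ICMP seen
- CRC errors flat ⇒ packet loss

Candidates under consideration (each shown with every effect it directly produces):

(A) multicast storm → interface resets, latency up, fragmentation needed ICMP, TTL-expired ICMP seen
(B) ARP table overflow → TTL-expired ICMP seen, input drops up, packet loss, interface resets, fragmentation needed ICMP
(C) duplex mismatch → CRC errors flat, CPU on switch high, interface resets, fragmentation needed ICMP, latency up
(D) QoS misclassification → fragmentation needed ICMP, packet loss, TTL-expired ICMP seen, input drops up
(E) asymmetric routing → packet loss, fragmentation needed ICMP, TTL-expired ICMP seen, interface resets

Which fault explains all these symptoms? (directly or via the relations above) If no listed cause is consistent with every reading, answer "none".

C

Per-candidate check:
(A) multicast storm — does not account for packet loss
(B) ARP table overflow — does not account for latency up
(C) duplex mismatch — interface resets +; packet loss + (through CRC errors flat → packet loss); fragmentation needed ICMP +; latency up +; TTL-expired ICMP seen + (through CRC errors flat → TTL-expired ICMP seen)
(D) QoS misclassification — interface resets -; packet loss +; fragmentation needed ICMP +; latency up -; TTL-expired ICMP seen +
(E) asymmetric routing — does not account for latency up
Only (C) is consistent with every observation.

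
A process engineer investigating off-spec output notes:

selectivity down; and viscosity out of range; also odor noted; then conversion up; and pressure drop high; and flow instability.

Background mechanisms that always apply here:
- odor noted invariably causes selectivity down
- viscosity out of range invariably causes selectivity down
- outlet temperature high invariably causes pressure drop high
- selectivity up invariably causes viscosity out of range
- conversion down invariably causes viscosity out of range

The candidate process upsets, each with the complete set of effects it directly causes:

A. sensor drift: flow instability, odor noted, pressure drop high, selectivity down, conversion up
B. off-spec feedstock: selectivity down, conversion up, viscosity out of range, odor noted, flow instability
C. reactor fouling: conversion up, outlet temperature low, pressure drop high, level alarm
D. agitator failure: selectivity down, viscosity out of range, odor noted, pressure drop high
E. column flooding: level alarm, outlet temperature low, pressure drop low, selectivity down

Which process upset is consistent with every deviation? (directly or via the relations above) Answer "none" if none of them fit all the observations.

none

For each candidate, compare predicted effects to what was observed:
(A) sensor drift — selectivity down match; viscosity out of range miss; odor noted match; conversion up match; pressure drop high match; flow instability match
(B) off-spec feedstock — does not account for pressure drop high
(C) reactor fouling — selectivity down miss; viscosity out of range miss; odor noted miss; conversion up match; pressure drop high match; flow instability miss
(D) agitator failure — selectivity down match; viscosity out of range match; odor noted match; conversion up miss; pressure drop high match; flow instability miss
(E) column flooding — selectivity down match; viscosity out of range miss; odor noted miss; conversion up miss; pressure drop high miss; flow instability miss
None of the listed candidates fits everything.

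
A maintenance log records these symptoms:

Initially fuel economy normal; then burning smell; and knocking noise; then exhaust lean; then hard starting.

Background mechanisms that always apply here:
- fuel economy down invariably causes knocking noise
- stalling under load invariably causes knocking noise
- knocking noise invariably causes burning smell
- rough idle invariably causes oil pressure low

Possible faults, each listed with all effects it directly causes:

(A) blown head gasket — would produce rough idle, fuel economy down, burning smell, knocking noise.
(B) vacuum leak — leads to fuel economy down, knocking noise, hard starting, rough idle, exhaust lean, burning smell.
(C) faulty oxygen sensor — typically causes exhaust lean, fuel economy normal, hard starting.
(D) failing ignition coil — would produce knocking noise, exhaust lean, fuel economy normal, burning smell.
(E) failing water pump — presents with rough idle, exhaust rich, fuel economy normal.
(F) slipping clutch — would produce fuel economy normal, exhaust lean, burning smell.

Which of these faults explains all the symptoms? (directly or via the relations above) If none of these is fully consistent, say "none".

none

Checking each candidate against the observations:
(A) blown head gasket — fails on fuel economy normal, exhaust lean, hard starting (predicts fuel economy down, not fuel economy normal)
(B) vacuum leak — fuel economy normal NO; burning smell yes; knocking noise yes; exhaust lean yes; hard starting yes
(C) faulty oxygen sensor — does not account for burning smell, knocking noise
(D) failing ignition coil — does not account for hard starting
(E) failing water pump — fails on burning smell, knocking noise, exhaust lean, hard starting (predicts exhaust rich, not exhaust lean)
(F) slipping clutch — fuel economy normal yes; burning smell yes; knocking noise NO; exhaust lean yes; hard starting NO
No candidate is consistent with all observations.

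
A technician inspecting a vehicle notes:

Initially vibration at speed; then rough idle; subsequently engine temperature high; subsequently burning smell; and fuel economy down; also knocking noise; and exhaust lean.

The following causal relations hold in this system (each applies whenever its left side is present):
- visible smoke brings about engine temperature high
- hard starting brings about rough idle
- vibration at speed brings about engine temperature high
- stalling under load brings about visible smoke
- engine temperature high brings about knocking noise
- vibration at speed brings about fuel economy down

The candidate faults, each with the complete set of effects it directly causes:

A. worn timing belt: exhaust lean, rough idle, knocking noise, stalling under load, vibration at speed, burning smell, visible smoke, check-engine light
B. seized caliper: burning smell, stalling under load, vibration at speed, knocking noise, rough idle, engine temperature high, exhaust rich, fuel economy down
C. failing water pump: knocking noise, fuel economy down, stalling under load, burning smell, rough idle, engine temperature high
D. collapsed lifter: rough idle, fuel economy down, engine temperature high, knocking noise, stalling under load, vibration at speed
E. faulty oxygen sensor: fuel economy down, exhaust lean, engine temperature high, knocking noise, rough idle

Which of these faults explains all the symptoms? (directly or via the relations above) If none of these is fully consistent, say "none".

Testing each hypothesis:
(A) worn timing belt — vibration at speed yes; rough idle yes; engine temperature high yes (via vibration at speed → engine temperature high); burning smell yes; fuel economy down yes (via vibration at speed → fuel economy down); knocking noise yes; exhaust lean yes
(B) seized caliper — vibration at speed yes; rough idle yes; engine temperature high yes; burning smell yes; fuel economy down yes; knocking noise yes; exhaust lean NO
(C) failing water pump — does not account for vibration at speed, exhaust lean
(D) collapsed lifter — vibration at speed yes; rough idle yes; engine temperature high yes; burning smell NO; fuel economy down yes; knocking noise yes; exhaust lean NO
(E) faulty oxygen sensor — does not account for vibration at speed, burning smell
(A) alone accounts for all the evidence.

A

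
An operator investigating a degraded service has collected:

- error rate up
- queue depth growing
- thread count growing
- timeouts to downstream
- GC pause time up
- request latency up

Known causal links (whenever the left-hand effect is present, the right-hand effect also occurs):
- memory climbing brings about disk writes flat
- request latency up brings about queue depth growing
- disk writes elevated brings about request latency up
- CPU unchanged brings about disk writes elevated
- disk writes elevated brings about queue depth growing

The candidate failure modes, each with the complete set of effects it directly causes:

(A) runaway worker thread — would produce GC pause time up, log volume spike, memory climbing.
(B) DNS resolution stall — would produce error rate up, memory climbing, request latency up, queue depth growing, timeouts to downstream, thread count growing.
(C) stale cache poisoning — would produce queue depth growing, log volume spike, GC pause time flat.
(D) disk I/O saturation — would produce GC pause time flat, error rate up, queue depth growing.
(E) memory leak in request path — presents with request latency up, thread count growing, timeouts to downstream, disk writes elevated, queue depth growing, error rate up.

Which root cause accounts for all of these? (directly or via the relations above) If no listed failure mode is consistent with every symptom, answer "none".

Per-candidate check:
(A) runaway worker thread — error rate up ✗; queue depth growing ✗; thread count growing ✗; timeouts to downstream ✗; GC pause time up ✓; request latency up ✗
(B) DNS resolution stall — does not account for GC pause time up
(C) stale cache poisoning — error rate up ✗; queue depth growing ✓; thread count growing ✗; timeouts to downstream ✗; GC pause time up ✗; request latency up ✗
(D) disk I/O saturation — error rate up ✓; queue depth growing ✓; thread count growing ✗; timeouts to downstream ✗; GC pause time up ✗; request latency up ✗
(E) memory leak in request path — does not account for GC pause time up
Every candidate fails on at least one observation.

none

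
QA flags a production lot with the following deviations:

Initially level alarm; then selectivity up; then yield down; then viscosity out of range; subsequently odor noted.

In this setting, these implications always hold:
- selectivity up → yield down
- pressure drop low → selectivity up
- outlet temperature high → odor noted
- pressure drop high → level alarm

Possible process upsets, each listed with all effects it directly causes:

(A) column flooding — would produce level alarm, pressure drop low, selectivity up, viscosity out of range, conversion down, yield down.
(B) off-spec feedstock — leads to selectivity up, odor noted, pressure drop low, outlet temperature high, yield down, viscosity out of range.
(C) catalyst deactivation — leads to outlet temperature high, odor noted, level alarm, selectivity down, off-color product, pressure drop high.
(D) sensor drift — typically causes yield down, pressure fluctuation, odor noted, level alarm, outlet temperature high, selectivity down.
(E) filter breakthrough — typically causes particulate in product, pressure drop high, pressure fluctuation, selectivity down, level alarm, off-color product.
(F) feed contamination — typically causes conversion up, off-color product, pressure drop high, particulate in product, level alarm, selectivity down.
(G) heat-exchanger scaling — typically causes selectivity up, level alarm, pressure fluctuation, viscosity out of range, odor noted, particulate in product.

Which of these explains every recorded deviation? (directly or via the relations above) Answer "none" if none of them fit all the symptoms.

Testing each hypothesis:
(A) column flooding — level alarm +; selectivity up +; yield down +; viscosity out of range +; odor noted -
(B) off-spec feedstock — level alarm -; selectivity up +; yield down +; viscosity out of range +; odor noted +
(C) catalyst deactivation — fails on selectivity up, yield down, viscosity out of range (predicts selectivity down, not selectivity up)
(D) sensor drift — fails on selectivity up, viscosity out of range (predicts selectivity down, not selectivity up)
(E) filter breakthrough — fails on selectivity up, yield down, viscosity out of range, odor noted (predicts selectivity down, not selectivity up)
(F) feed contamination — level alarm +; selectivity up -; yield down -; viscosity out of range -; odor noted -
(G) heat-exchanger scaling — level alarm +; selectivity up +; yield down + (via selectivity up → yield down); viscosity out of range +; odor noted +
(G) alone accounts for all the evidence.

G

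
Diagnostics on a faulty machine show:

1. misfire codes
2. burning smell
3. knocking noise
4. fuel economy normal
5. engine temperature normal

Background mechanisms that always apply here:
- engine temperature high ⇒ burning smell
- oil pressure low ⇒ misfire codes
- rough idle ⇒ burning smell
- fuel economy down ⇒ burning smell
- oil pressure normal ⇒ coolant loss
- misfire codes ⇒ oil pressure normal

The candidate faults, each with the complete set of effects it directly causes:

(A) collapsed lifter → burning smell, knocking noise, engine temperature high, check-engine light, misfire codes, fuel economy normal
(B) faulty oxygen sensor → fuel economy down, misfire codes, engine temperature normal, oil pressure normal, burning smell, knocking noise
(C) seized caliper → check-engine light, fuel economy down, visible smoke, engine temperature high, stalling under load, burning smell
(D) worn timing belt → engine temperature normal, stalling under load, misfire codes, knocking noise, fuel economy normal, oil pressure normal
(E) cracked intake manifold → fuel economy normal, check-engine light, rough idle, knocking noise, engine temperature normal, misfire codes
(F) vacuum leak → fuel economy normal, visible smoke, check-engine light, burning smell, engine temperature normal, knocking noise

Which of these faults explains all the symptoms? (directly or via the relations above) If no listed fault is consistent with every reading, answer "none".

E

For each candidate, compare predicted effects to what was observed:
(A) collapsed lifter — misfire codes yes; burning smell yes; knocking noise yes; fuel economy normal yes; engine temperature normal NO
(B) faulty oxygen sensor — misfire codes yes; burning smell yes; knocking noise yes; fuel economy normal NO; engine temperature normal yes
(C) seized caliper — fails on misfire codes, knocking noise, fuel economy normal, engine temperature normal (predicts fuel economy down, not fuel economy normal; predicts engine temperature high, not engine temperature normal)
(D) worn timing belt — does not account for burning smell
(E) cracked intake manifold — accounts for every observation (burning smell through rough idle → burning smell)
(F) vacuum leak — does not account for misfire codes
(E) is the only candidate with no mismatches.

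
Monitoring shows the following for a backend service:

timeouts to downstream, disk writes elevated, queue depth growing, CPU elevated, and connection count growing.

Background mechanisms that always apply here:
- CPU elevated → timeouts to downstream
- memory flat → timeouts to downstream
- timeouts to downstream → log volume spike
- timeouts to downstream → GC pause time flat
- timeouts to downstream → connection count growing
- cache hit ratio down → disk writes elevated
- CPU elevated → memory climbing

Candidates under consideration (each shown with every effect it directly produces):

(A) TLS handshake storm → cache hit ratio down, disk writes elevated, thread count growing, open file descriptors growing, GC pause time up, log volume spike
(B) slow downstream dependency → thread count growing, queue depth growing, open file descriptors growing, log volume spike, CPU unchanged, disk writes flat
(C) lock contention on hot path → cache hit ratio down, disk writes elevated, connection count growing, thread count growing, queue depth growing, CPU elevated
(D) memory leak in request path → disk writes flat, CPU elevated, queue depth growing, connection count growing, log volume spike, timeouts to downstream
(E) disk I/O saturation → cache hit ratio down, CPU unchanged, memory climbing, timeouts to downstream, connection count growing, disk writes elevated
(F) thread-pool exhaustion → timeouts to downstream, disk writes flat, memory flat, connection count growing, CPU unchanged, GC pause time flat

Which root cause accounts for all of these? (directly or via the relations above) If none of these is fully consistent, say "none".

For each candidate, compare predicted effects to what was observed:
(A) TLS handshake storm — timeouts to downstream NO; disk writes elevated yes; queue depth growing NO; CPU elevated NO; connection count growing NO
(B) slow downstream dependency — fails on timeouts to downstream, disk writes elevated, CPU elevated, connection count growing (predicts disk writes flat, not disk writes elevated; predicts CPU unchanged, not CPU elevated)
(C) lock contention on hot path — accounts for every observation (timeouts to downstream via CPU elevated → timeouts to downstream)
(D) memory leak in request path — timeouts to downstream yes; disk writes elevated NO; queue depth growing yes; CPU elevated yes; connection count growing yes
(E) disk I/O saturation — timeouts to downstream yes; disk writes elevated yes; queue depth growing NO; CPU elevated NO; connection count growing yes
(F) thread-pool exhaustion — fails on disk writes elevated, queue depth growing, CPU elevated (predicts disk writes flat, not disk writes elevated; predicts CPU unchanged, not CPU elevated)
(C) is the only candidate with no mismatches.

C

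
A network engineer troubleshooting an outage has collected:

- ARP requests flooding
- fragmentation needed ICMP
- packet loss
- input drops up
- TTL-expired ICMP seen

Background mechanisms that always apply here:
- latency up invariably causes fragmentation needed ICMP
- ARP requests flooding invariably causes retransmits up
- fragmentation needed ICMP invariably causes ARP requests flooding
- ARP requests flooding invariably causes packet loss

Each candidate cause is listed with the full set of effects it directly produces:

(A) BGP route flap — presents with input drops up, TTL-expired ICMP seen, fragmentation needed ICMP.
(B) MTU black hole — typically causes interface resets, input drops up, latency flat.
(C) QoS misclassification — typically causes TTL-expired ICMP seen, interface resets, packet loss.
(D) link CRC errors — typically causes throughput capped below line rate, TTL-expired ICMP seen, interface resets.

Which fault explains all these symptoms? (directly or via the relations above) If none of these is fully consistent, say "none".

A

Per-candidate check:
(A) BGP route flap — ARP requests flooding + (via fragmentation needed ICMP → ARP requests flooding); fragmentation needed ICMP +; packet loss + (via fragmentation needed ICMP → ARP requests flooding → packet loss); input drops up +; TTL-expired ICMP seen +
(B) MTU black hole — ARP requests flooding -; fragmentation needed ICMP -; packet loss -; input drops up +; TTL-expired ICMP seen -
(C) QoS misclassification — does not account for ARP requests flooding, fragmentation needed ICMP, input drops up
(D) link CRC errors — ARP requests flooding -; fragmentation needed ICMP -; packet loss -; input drops up -; TTL-expired ICMP seen +
(A) is the only candidate with no mismatches.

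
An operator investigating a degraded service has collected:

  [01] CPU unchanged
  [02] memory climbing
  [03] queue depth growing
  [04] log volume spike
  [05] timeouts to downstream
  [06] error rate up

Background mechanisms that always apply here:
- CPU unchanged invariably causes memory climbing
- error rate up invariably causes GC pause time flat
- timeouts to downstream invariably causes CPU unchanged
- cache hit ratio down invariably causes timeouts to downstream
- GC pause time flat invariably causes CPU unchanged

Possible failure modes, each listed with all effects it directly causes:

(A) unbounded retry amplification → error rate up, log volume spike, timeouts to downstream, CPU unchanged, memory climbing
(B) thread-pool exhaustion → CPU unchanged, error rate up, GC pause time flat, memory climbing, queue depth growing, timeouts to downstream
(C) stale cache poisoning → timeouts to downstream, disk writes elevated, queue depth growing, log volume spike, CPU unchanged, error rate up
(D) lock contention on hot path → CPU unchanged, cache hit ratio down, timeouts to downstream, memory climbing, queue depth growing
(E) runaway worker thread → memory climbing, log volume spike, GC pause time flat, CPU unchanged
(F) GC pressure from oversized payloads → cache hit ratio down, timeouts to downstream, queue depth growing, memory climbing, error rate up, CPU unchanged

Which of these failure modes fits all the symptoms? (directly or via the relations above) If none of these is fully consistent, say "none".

C

Per-candidate check:
(A) unbounded retry amplification — CPU unchanged +; memory climbing +; queue depth growing -; log volume spike +; timeouts to downstream +; error rate up +
(B) thread-pool exhaustion — CPU unchanged +; memory climbing +; queue depth growing +; log volume spike -; timeouts to downstream +; error rate up +
(C) stale cache poisoning — CPU unchanged +; memory climbing + (by CPU unchanged → memory climbing); queue depth growing +; log volume spike +; timeouts to downstream +; error rate up +
(D) lock contention on hot path — does not account for log volume spike, error rate up
(E) runaway worker thread — does not account for queue depth growing, timeouts to downstream, error rate up
(F) GC pressure from oversized payloads — does not account for log volume spike
Only (C) is consistent with every observation.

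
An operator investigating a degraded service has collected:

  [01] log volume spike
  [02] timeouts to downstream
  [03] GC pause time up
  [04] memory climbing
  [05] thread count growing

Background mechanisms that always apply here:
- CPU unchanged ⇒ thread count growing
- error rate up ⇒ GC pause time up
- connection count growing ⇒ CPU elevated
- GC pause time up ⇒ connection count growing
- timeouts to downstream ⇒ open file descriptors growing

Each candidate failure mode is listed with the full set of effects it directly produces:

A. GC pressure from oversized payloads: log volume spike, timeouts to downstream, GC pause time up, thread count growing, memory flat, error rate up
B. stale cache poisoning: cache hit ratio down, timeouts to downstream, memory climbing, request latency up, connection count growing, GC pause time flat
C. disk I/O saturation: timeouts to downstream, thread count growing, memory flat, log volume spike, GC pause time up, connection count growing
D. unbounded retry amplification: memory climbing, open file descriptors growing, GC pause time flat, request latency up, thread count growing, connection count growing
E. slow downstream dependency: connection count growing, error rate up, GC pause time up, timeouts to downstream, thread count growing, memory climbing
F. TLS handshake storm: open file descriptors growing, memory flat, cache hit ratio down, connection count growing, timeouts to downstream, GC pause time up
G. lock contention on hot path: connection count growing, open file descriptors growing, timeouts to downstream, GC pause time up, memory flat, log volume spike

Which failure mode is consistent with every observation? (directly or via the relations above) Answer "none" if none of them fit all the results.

For each candidate, compare predicted effects to what was observed:
(A) GC pressure from oversized payloads — log volume spike match; timeouts to downstream match; GC pause time up match; memory climbing miss; thread count growing match
(B) stale cache poisoning — log volume spike miss; timeouts to downstream match; GC pause time up miss; memory climbing match; thread count growing miss
(C) disk I/O saturation — fails on memory climbing (predicts memory flat, not memory climbing)
(D) unbounded retry amplification — log volume spike miss; timeouts to downstream miss; GC pause time up miss; memory climbing match; thread count growing match
(E) slow downstream dependency — does not account for log volume spike
(F) TLS handshake storm — log volume spike miss; timeouts to downstream match; GC pause time up match; memory climbing miss; thread count growing miss
(G) lock contention on hot path — log volume spike match; timeouts to downstream match; GC pause time up match; memory climbing miss; thread count growing miss
Every candidate fails on at least one observation.

none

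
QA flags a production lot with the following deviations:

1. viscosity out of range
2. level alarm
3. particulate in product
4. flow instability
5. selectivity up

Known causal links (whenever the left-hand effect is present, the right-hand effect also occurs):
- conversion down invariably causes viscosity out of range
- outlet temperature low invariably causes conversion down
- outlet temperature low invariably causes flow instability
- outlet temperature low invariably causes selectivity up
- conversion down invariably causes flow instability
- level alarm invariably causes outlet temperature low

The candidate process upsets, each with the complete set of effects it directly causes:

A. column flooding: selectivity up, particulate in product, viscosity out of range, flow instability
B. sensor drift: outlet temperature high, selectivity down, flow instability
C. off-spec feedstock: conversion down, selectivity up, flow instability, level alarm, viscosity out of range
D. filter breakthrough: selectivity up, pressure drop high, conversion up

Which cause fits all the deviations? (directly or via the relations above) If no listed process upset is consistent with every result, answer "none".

none

Per-candidate check:
(A) column flooding — does not account for level alarm
(B) sensor drift — fails on viscosity out of range, level alarm, particulate in product, selectivity up (predicts selectivity down, not selectivity up)
(C) off-spec feedstock — does not account for particulate in product
(D) filter breakthrough — viscosity out of range miss; level alarm miss; particulate in product miss; flow instability miss; selectivity up match
Every candidate fails on at least one observation.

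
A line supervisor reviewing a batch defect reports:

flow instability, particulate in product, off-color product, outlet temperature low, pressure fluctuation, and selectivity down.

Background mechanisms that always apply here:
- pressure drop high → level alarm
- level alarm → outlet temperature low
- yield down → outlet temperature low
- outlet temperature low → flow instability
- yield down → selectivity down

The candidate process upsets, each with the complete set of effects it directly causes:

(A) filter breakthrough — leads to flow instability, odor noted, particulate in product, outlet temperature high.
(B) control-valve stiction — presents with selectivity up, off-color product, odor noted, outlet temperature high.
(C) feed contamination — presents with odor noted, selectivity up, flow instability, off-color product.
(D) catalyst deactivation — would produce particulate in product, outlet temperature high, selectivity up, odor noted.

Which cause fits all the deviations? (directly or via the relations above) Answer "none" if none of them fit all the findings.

none

Testing each hypothesis:
(A) filter breakthrough — fails on off-color product, outlet temperature low, pressure fluctuation, selectivity down (predicts outlet temperature high, not outlet temperature low)
(B) control-valve stiction — flow instability -; particulate in product -; off-color product +; outlet temperature low -; pressure fluctuation -; selectivity down -
(C) feed contamination — flow instability +; particulate in product -; off-color product +; outlet temperature low -; pressure fluctuation -; selectivity down -
(D) catalyst deactivation — fails on flow instability, off-color product, outlet temperature low, pressure fluctuation, selectivity down (predicts outlet temperature high, not outlet temperature low; predicts selectivity up, not selectivity down)
Every candidate fails on at least one observation.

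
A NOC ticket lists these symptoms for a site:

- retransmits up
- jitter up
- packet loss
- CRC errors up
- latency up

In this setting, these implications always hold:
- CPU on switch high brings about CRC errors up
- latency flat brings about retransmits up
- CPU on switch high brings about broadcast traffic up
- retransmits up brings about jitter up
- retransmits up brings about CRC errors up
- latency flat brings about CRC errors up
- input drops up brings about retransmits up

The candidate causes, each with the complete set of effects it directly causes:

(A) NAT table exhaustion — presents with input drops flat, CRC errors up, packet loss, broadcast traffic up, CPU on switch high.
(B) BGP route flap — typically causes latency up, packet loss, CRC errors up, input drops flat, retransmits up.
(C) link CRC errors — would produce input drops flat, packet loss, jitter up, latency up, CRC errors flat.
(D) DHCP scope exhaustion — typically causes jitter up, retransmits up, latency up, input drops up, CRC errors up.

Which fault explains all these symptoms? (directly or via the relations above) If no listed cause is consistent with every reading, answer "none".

B

For each candidate, compare predicted effects to what was observed:
(A) NAT table exhaustion — retransmits up miss; jitter up miss; packet loss match; CRC errors up match; latency up miss
(B) BGP route flap — accounts for every observation (jitter up by retransmits up → jitter up)
(C) link CRC errors — retransmits up miss; jitter up match; packet loss match; CRC errors up miss; latency up match
(D) DHCP scope exhaustion — retransmits up match; jitter up match; packet loss miss; CRC errors up match; latency up match
(B) is the only candidate with no mismatches.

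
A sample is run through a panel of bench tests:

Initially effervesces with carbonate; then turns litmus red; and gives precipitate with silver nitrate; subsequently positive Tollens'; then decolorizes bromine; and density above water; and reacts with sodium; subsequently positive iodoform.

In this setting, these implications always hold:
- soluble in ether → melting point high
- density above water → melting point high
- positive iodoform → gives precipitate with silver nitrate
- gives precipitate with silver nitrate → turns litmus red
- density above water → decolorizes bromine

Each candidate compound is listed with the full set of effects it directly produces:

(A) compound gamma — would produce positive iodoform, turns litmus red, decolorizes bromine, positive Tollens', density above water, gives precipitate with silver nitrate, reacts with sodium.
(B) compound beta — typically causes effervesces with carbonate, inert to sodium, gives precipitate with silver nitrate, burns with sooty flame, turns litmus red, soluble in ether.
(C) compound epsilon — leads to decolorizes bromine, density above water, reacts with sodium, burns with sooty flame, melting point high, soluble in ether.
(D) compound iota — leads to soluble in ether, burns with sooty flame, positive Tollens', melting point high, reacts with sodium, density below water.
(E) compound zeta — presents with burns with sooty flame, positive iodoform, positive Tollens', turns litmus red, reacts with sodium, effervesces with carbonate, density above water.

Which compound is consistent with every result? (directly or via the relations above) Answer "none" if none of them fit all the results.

E

Checking each candidate against the observations:
(A) compound gamma — does not account for effervesces with carbonate
(B) compound beta — effervesces with carbonate +; turns litmus red +; gives precipitate with silver nitrate +; positive Tollens' -; decolorizes bromine -; density above water -; reacts with sodium -; positive iodoform -
(C) compound epsilon — effervesces with carbonate -; turns litmus red -; gives precipitate with silver nitrate -; positive Tollens' -; decolorizes bromine +; density above water +; reacts with sodium +; positive iodoform -
(D) compound iota — effervesces with carbonate -; turns litmus red -; gives precipitate with silver nitrate -; positive Tollens' +; decolorizes bromine -; density above water -; reacts with sodium +; positive iodoform -
(E) compound zeta — effervesces with carbonate +; turns litmus red +; gives precipitate with silver nitrate + (through positive iodoform → gives precipitate with silver nitrate); positive Tollens' +; decolorizes bromine + (through density above water → decolorizes bromine); density above water +; reacts with sodium +; positive iodoform +
Only (E) is consistent with every observation.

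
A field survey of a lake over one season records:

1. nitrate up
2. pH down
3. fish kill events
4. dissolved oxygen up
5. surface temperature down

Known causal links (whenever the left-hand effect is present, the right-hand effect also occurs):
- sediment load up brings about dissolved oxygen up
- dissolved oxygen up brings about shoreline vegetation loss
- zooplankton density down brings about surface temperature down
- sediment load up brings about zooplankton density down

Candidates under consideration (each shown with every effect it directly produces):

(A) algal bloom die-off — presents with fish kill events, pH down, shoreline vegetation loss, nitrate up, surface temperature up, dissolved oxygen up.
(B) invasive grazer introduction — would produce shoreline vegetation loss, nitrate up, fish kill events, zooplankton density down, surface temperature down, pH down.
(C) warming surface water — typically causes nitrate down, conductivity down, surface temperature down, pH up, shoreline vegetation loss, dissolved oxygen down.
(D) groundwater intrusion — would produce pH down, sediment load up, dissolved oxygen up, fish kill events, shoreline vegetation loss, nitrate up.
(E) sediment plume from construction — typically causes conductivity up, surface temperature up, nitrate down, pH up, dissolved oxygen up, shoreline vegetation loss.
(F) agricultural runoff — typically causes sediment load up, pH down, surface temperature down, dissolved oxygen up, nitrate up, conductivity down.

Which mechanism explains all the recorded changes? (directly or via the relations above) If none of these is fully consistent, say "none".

D

For each candidate, compare predicted effects to what was observed:
(A) algal bloom die-off — nitrate up yes; pH down yes; fish kill events yes; dissolved oxygen up yes; surface temperature down NO
(B) invasive grazer introduction — nitrate up yes; pH down yes; fish kill events yes; dissolved oxygen up NO; surface temperature down yes
(C) warming surface water — nitrate up NO; pH down NO; fish kill events NO; dissolved oxygen up NO; surface temperature down yes
(D) groundwater intrusion — accounts for every observation (surface temperature down via sediment load up → zooplankton density down → surface temperature down)
(E) sediment plume from construction — fails on nitrate up, pH down, fish kill events, surface temperature down (predicts nitrate down, not nitrate up; predicts pH up, not pH down; predicts surface temperature up, not surface temperature down)
(F) agricultural runoff — does not account for fish kill events
(D) alone accounts for all the evidence.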